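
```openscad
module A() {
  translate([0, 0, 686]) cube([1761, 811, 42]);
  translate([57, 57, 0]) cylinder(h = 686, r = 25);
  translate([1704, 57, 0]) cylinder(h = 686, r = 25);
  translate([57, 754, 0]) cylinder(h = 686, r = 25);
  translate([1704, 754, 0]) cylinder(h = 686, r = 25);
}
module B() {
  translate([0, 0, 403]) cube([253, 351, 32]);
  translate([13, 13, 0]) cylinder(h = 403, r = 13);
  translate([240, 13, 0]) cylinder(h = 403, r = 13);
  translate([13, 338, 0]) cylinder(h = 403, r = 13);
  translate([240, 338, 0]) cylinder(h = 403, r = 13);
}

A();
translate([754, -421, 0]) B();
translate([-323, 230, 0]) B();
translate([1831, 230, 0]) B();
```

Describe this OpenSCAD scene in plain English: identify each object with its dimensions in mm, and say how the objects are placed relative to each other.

A is a table with a 1761×811 mm rectangular top, 42 mm thick, top surface at z = 728 mm, supported by four round legs of 50 mm diameter, each leg's bounding box inset 32 mm from the nearest pair of top edges, running from the floor.

B is a four-legged stool. The seat is 253×351 mm, 32 mm thick, top at z = 435 mm. It stands on four round legs, each 26 mm in diameter, from z = 0 to the seat underside, each leg's axis is inset half a diameter from the nearest pair of seat edges (so the leg's bounding box is flush with the corner).

Three stools sit around the table at the −y, −x, +x sides.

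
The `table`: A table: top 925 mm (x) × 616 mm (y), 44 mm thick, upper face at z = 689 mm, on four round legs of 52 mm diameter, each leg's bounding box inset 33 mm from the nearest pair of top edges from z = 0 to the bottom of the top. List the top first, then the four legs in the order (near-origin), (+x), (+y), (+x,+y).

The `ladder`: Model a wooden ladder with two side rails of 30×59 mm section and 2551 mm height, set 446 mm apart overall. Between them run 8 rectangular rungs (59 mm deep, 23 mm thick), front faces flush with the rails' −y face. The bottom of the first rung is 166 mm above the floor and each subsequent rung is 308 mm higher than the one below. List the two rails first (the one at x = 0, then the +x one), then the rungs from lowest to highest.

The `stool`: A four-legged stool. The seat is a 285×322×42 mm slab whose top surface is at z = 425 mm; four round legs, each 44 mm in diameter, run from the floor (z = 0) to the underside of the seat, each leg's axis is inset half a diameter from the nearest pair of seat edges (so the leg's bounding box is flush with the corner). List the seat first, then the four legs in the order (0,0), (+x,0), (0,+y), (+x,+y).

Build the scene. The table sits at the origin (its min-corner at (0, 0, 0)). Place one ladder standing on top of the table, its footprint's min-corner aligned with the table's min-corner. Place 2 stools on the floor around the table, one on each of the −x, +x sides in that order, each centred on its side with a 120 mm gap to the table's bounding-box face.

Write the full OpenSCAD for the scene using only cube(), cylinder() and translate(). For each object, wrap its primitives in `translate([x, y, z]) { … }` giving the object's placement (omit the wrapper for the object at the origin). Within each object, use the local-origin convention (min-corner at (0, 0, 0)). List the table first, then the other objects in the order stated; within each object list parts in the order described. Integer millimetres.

translate([0, 0, 645]) cube([925, 616, 44]);
translate([59, 59, 0]) cylinder(h = 645, r = 26);
translate([866, 59, 0]) cylinder(h = 645, r = 26);
translate([59, 557, 0]) cylinder(h = 645, r = 26);
translate([866, 557, 0]) cylinder(h = 645, r = 26);
translate([0, 0, 689]) {
  cube([30, 59, 2551]);
  translate([416, 0, 0]) cube([30, 59, 2551]);
  translate([30, 0, 166]) cube([386, 59, 23]);
  translate([30, 0, 474]) cube([386, 59, 23]);
  translate([30, 0, 782]) cube([386, 59, 23]);
  translate([30, 0, 1090]) cube([386, 59, 23]);
  translate([30, 0, 1398]) cube([386, 59, 23]);
  translate([30, 0, 1706]) cube([386, 59, 23]);
  translate([30, 0, 2014]) cube([386, 59, 23]);
  translate([30, 0, 2322]) cube([386, 59, 23]);
}
translate([-405, 147, 0]) {
  translate([0, 0, 383]) cube([285, 322, 42]);
  translate([22, 22, 0]) cylinder(h = 383, r = 22);
  translate([263, 22, 0]) cylinder(h = 383, r = 22);
  translate([22, 300, 0]) cylinder(h = 383, r = 22);
  translate([263, 300, 0]) cylinder(h = 383, r = 22);
}
translate([1045, 147, 0]) {
  translate([0, 0, 383]) cube([285, 322, 42]);
  translate([22, 22, 0]) cylinder(h = 383, r = 22);
  translate([263, 22, 0]) cylinder(h = 383, r = 22);
  translate([22, 300, 0]) cylinder(h = 383, r = 22);
  translate([263, 300, 0]) cylinder(h = 383, r = 22);
}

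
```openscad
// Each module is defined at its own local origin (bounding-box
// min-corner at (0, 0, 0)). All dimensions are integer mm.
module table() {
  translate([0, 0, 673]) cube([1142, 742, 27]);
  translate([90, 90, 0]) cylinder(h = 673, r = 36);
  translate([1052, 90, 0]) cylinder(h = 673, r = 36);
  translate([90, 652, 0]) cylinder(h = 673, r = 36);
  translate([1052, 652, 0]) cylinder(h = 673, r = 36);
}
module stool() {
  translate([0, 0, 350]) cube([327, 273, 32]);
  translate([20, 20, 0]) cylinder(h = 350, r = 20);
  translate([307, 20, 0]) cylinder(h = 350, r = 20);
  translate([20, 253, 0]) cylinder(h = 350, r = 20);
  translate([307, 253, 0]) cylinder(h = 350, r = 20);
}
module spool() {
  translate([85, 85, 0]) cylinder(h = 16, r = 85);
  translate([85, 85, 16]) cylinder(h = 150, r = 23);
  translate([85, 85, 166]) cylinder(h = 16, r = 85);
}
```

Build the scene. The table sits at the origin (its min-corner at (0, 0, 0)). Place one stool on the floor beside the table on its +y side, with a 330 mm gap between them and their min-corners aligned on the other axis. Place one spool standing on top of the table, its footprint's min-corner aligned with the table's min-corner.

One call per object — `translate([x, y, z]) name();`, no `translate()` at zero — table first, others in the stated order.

table();
translate([0, 1072, 0]) stool();
translate([0, 0, 700]) spool();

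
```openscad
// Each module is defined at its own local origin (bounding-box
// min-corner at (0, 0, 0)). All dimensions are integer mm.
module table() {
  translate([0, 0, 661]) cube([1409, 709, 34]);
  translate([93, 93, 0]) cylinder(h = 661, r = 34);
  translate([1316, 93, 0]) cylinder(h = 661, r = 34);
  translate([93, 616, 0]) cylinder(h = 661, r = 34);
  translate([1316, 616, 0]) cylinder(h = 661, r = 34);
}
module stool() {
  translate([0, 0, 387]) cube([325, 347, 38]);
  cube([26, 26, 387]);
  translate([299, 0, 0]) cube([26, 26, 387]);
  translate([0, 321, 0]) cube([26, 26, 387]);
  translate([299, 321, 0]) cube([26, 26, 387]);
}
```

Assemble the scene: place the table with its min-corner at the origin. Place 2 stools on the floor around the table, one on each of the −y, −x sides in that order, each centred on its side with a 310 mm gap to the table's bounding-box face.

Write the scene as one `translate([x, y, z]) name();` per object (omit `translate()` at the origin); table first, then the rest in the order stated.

table();
translate([542, -657, 0]) stool();
translate([-635, 181, 0]) stool();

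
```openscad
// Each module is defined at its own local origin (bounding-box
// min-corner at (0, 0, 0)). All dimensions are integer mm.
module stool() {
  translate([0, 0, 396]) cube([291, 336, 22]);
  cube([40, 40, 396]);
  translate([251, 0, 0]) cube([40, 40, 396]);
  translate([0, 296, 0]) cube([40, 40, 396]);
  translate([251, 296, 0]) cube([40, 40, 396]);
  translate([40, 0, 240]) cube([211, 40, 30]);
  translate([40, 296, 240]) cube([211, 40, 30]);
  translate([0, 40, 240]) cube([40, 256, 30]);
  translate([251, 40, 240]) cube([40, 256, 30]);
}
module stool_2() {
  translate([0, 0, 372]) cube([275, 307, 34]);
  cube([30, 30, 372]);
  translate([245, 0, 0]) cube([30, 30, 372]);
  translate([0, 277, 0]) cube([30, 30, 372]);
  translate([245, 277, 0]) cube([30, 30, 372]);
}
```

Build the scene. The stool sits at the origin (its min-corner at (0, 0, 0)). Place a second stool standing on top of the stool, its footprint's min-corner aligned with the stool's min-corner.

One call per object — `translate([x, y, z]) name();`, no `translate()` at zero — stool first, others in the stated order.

stool();
translate([0, 0, 418]) stool_2();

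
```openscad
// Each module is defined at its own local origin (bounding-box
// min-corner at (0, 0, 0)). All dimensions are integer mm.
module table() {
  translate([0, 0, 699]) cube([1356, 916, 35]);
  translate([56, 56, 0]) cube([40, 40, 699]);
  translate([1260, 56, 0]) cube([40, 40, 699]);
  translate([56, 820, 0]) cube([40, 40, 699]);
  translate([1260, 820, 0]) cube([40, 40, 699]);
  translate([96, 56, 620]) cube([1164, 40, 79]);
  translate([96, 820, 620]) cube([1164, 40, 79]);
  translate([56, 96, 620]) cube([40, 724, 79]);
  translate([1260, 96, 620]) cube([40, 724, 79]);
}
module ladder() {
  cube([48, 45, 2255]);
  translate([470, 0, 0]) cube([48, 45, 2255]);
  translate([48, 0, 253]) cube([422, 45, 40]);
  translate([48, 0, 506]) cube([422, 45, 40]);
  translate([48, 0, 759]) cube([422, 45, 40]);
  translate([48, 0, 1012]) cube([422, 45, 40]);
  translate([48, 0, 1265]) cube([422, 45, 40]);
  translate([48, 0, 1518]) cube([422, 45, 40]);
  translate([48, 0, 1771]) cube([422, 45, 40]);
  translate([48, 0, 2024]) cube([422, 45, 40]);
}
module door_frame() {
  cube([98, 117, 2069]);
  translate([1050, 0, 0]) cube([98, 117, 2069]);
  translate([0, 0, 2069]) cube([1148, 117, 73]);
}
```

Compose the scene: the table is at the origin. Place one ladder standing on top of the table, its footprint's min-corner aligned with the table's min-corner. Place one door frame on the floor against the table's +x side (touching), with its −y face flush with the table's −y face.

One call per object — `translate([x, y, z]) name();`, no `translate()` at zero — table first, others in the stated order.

table();
translate([0, 0, 734]) ladder();
translate([1356, 0, 0]) door_frame();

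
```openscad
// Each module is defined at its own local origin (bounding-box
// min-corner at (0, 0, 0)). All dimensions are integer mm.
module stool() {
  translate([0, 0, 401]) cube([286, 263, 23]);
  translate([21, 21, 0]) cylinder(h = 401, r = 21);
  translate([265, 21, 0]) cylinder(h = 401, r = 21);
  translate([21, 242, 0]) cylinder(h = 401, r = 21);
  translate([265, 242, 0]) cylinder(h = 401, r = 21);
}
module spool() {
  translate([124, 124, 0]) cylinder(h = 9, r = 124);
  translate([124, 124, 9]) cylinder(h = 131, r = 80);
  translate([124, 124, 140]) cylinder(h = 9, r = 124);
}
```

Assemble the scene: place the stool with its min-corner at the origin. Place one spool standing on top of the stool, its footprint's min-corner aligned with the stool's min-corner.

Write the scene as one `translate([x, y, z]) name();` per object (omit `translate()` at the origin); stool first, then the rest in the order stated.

stool();
translate([0, 0, 424]) spool();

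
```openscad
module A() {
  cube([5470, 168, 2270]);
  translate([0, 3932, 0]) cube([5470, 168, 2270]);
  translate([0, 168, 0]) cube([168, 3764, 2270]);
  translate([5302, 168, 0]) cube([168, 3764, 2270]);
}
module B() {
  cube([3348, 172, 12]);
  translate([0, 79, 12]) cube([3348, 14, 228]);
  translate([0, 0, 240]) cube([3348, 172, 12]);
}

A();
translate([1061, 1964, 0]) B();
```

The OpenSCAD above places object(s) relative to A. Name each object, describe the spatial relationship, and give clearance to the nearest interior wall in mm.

Clearances: x = 893, y = 1796; minimum 893 mm.

A is a house frame. B is an I-beam. The I-beam sits inside the house frame, centred. The clearance to the nearest interior wall is 893 mm.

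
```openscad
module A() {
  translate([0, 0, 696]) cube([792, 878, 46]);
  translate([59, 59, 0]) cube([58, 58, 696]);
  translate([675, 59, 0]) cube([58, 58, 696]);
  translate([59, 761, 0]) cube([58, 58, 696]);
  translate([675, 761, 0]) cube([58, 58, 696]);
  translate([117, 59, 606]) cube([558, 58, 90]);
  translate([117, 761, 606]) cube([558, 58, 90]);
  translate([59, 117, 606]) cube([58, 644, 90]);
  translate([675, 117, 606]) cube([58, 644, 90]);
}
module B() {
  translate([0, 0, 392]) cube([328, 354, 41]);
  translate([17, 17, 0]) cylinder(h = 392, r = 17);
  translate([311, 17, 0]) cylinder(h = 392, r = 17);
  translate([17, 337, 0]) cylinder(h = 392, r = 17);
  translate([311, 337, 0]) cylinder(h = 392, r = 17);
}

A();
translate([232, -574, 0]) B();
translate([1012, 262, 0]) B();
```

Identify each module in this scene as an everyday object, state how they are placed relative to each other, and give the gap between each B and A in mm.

A is a table. B is a stool. Two stools sit around the table at the −y, +x sides. The gap between each stool and the table is 220 mm.

Each stool's nearest face is 220 mm from the table's bounding box.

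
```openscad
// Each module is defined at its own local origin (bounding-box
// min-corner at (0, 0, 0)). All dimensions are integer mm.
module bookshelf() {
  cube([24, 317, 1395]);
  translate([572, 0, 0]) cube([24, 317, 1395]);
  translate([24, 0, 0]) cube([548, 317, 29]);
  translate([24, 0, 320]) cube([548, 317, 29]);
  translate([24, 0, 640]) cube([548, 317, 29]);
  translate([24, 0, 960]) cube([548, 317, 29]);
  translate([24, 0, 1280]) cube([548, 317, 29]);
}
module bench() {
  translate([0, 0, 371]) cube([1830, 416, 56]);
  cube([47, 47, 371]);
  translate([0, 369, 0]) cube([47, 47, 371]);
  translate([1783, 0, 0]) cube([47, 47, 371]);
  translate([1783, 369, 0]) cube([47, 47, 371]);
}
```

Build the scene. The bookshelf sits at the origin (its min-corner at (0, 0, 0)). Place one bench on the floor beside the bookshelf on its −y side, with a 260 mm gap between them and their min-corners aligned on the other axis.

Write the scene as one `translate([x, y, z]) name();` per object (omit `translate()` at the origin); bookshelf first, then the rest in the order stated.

bookshelf();
translate([0, -676, 0]) bench();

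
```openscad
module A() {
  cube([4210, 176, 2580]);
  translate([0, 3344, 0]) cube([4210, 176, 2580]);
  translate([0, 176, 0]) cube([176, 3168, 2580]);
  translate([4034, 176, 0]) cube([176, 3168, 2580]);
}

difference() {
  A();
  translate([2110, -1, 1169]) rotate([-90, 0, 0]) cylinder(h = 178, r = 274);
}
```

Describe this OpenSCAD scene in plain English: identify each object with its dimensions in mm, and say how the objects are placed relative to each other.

A is a box-shaped house frame (walls only): outside footprint 4210×3520 mm, wall height 2580 mm, wall thickness 176 mm. The two y-facing walls run the full x-width; the two x-facing walls fit between the inner faces of the y-facing walls.

The house frame has a circular hole of radius 274 mm through its front wall, centred at (x = 2110, z = 1169).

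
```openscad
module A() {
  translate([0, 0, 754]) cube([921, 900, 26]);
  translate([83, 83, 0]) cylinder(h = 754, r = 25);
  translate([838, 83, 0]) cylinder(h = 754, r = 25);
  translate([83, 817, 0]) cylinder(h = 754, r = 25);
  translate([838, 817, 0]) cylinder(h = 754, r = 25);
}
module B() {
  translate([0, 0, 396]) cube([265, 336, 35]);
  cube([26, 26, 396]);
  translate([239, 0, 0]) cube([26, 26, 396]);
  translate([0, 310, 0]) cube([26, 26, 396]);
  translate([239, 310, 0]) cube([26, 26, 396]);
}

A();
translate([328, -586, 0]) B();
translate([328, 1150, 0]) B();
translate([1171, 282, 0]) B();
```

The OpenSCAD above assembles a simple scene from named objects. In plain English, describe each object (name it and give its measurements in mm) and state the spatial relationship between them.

A is a rectangular dining table. The top is 921×900×26 mm with its upper surface at z = 780 mm. It stands on four round legs of 50 mm diameter, each leg's bounding box inset 58 mm from the nearest pair of top edges, running from the floor to the underside of the top.

B is a four-legged stool. The seat is a 265×336×35 mm slab whose top surface is at z = 431 mm; four square legs, each 26×26 mm in cross-section, run from the floor (z = 0) to the underside of the seat, each flush with a corner of the seat.

Three stools sit around the table at the −y, +y, +x sides.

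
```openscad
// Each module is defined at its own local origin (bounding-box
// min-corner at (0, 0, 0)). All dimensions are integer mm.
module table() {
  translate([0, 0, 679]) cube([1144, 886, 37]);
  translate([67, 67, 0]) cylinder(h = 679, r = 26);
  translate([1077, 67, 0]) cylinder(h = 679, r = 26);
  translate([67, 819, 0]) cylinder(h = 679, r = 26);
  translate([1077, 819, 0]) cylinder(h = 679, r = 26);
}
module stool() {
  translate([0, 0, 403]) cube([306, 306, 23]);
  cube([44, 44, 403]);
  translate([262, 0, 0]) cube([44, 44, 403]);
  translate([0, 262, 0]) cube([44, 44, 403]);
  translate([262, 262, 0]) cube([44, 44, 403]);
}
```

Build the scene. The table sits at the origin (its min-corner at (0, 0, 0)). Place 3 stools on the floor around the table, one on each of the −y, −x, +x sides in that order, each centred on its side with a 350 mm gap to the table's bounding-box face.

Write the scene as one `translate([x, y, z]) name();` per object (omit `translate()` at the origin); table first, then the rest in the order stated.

table();
translate([419, -656, 0]) stool();
translate([-656, 290, 0]) stool();
translate([1494, 290, 0]) stool();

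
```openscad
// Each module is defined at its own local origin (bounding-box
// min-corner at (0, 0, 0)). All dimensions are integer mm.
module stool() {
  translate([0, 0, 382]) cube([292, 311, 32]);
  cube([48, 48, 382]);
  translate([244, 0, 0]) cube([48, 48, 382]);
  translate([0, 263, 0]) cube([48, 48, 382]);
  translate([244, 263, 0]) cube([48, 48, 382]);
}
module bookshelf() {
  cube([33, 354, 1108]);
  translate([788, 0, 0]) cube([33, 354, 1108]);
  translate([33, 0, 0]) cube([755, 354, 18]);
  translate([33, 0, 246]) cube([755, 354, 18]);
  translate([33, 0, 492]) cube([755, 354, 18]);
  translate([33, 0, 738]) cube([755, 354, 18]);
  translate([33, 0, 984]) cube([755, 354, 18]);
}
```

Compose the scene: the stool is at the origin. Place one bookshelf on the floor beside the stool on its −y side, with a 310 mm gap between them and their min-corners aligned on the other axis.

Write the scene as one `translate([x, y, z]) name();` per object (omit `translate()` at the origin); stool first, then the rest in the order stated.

stool();
translate([0, -664, 0]) bookshelf();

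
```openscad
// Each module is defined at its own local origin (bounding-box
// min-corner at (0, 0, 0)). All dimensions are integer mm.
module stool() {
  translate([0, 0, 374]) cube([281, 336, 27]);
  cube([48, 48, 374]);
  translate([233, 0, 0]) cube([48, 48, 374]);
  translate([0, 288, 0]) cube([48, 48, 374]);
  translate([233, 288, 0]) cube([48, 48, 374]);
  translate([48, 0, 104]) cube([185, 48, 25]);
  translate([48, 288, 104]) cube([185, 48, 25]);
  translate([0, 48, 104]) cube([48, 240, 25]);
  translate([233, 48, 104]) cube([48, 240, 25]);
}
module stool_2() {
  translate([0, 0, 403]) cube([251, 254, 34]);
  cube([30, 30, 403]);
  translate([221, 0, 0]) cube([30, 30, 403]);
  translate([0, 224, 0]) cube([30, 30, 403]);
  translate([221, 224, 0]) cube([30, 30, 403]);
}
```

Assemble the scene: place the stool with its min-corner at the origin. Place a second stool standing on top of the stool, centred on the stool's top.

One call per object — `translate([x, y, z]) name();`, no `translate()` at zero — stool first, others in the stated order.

stool();
translate([15, 41, 401]) stool_2();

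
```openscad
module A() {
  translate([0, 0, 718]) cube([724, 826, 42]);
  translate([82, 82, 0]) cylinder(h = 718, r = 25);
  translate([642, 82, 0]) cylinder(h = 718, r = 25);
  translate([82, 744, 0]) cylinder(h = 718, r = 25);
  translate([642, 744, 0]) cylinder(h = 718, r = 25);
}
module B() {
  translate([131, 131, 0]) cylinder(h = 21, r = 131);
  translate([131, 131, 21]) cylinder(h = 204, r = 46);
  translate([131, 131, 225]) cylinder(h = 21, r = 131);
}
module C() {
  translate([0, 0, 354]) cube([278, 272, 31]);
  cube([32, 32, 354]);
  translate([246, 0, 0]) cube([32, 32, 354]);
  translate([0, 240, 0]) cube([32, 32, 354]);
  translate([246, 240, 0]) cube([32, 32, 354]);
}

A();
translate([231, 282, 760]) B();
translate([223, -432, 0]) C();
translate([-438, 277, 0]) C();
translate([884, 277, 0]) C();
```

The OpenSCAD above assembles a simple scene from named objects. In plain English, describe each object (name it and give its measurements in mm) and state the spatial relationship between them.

A is a table: top 724 mm (x) × 826 mm (y), 42 mm thick, upper face at z = 760 mm, on four round legs of 50 mm diameter, each leg's bounding box inset 57 mm from the nearest pair of top edges, running from z = 0 to the bottom of the top.

B is a spool: two coaxial disc flanges of radius 131 mm and thickness 21 mm, joined by a core cylinder of radius 46 mm and height 204 mm. The lower flange rests on z = 0 and the three cylinders share a vertical axis.

C is a simple wooden stool: a rectangular seat 278 mm (x) by 272 mm (y), 31 mm thick, top face at z = 385 mm, on four square legs, each 32×32 mm in cross-section. The legs rest on z = 0, each flush with a corner of the seat.

The spool is on top of the table, centred. Three stools sit around the table at the −y, −x, +x sides.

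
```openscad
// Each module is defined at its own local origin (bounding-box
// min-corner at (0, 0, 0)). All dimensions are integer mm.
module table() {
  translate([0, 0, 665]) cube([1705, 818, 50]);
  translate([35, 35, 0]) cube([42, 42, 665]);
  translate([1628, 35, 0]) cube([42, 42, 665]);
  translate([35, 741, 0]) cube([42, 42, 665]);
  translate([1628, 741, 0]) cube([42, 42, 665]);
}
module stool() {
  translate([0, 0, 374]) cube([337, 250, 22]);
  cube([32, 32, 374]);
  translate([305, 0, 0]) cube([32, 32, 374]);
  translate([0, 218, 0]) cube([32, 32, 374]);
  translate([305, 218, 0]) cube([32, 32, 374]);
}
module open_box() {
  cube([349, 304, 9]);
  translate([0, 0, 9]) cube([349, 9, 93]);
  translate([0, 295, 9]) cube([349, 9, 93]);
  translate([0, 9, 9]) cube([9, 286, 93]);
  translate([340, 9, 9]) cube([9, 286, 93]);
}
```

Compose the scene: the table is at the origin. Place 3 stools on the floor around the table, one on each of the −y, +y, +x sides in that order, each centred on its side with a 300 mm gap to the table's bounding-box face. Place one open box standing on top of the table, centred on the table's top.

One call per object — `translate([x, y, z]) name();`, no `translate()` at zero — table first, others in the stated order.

table();
translate([684, -550, 0]) stool();
translate([684, 1118, 0]) stool();
translate([2005, 284, 0]) stool();
translate([678, 257, 715]) open_box();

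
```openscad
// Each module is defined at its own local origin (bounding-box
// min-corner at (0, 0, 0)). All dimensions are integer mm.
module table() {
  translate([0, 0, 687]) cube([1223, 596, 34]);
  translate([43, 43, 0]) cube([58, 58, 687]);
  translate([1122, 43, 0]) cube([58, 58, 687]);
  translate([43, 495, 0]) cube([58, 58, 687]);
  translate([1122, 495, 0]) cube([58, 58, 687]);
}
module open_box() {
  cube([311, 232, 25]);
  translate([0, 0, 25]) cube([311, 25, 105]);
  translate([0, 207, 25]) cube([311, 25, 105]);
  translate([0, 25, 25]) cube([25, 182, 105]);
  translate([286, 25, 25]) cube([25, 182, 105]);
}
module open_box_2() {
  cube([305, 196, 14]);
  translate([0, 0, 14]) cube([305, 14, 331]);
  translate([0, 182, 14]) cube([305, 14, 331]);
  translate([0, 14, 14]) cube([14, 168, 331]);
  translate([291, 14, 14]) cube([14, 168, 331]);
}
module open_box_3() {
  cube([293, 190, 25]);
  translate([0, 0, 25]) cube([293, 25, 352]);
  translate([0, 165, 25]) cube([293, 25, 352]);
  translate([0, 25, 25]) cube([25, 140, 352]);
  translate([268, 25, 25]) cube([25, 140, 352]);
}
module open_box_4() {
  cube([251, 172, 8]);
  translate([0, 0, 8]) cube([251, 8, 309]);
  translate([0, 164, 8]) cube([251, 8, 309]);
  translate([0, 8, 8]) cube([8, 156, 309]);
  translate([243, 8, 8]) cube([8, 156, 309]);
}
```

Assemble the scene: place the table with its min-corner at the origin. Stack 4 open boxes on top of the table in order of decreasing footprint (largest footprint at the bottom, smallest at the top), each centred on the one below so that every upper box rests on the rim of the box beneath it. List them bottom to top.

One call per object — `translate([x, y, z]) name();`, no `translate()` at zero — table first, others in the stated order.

table();
translate([456, 182, 721]) open_box();
translate([459, 200, 851]) open_box_2();
translate([465, 203, 1196]) open_box_3();
translate([486, 212, 1573]) open_box_4();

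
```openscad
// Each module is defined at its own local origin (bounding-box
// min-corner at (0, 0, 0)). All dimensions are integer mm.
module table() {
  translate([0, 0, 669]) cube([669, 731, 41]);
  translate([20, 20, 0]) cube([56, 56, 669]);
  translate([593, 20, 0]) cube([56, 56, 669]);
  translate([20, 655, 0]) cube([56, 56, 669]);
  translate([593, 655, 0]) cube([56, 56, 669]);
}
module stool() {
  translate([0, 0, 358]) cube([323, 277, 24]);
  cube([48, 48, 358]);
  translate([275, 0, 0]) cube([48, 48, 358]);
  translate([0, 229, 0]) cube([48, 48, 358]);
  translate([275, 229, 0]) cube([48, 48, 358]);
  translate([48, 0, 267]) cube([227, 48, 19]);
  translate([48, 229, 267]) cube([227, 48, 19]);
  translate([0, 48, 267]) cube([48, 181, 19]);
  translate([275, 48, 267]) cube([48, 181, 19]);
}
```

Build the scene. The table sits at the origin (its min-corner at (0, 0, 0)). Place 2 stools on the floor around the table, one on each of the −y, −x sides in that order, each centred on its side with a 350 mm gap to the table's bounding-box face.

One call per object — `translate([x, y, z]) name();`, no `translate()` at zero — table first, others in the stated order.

table();
translate([173, -627, 0]) stool();
translate([-673, 227, 0]) stool();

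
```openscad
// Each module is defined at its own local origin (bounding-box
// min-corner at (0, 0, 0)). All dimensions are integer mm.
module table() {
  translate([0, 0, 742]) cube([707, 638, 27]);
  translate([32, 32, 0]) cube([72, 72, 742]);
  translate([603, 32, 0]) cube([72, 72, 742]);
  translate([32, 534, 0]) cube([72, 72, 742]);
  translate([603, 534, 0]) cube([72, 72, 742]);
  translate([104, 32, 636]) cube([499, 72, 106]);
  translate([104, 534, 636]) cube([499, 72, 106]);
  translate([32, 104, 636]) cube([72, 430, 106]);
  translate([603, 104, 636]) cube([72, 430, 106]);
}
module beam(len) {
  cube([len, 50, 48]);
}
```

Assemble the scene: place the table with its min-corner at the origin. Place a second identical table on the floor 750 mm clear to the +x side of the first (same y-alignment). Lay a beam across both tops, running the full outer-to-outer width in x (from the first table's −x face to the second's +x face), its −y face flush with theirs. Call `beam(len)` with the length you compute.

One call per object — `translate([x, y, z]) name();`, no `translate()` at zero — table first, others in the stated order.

table();
translate([1457, 0, 0]) table();
translate([0, 0, 769]) beam(2164);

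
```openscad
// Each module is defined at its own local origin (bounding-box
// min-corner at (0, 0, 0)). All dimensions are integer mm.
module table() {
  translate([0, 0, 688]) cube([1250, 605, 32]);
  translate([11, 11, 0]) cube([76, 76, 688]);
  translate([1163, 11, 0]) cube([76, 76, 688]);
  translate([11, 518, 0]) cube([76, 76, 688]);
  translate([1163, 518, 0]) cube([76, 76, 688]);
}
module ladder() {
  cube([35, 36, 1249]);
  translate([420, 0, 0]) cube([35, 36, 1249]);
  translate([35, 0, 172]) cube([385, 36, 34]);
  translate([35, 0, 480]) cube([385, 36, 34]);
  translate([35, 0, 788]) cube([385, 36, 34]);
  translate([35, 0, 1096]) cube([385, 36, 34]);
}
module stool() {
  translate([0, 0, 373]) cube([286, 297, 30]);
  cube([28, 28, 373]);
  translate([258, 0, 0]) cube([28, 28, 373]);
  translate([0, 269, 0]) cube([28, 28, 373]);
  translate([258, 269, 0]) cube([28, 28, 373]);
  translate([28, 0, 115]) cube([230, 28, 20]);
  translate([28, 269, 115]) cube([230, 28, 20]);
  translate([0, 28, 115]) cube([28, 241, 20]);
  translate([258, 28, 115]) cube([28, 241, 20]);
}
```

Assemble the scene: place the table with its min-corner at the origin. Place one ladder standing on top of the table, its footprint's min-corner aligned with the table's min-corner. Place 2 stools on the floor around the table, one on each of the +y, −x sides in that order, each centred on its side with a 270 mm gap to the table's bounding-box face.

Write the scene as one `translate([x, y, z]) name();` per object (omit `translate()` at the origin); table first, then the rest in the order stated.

table();
translate([0, 0, 720]) ladder();
translate([482, 875, 0]) stool();
translate([-556, 154, 0]) stool();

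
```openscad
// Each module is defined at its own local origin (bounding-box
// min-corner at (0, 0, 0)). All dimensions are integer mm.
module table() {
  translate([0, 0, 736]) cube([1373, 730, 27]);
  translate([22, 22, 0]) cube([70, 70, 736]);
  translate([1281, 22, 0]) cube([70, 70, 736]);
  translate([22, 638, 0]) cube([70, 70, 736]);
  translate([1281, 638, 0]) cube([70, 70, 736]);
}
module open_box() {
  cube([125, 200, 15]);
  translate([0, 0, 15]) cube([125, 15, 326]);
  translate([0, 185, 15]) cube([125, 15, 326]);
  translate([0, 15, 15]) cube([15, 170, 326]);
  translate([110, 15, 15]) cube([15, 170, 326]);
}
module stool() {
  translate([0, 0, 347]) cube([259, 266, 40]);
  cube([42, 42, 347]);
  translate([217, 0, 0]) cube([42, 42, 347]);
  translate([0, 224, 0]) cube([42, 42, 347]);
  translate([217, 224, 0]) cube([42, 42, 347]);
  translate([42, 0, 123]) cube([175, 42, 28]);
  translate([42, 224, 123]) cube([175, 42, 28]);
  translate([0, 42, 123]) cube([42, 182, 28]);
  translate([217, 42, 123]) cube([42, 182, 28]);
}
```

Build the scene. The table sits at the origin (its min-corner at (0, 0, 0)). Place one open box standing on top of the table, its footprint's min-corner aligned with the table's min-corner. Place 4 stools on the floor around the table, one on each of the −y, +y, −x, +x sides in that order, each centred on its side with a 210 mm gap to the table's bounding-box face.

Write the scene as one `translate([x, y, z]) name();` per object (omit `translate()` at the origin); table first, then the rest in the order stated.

table();
translate([0, 0, 763]) open_box();
translate([557, -476, 0]) stool();
translate([557, 940, 0]) stool();
translate([-469, 232, 0]) stool();
translate([1583, 232, 0]) stool();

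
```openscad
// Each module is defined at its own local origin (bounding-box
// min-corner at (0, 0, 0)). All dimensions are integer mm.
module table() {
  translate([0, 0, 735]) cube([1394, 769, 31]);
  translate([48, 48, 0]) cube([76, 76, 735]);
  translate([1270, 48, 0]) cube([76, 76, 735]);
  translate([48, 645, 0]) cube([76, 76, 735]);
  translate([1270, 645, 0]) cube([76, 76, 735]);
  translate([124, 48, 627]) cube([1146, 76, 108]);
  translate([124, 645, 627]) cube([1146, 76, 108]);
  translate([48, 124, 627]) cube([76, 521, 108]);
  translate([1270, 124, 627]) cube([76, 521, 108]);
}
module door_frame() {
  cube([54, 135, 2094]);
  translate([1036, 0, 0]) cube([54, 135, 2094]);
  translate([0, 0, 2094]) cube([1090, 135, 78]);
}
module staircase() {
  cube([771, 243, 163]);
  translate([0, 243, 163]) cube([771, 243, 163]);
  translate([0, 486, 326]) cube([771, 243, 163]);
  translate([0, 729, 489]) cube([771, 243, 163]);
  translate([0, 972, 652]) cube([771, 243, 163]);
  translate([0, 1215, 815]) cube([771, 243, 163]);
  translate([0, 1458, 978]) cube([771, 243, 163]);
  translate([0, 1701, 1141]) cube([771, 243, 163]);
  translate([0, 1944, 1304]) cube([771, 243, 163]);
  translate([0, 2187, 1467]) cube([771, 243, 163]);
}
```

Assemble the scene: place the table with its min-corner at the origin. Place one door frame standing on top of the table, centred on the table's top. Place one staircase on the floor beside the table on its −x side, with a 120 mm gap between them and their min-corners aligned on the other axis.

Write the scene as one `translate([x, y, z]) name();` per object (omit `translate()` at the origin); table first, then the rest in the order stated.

table();
translate([152, 317, 766]) door_frame();
translate([-891, 0, 0]) staircase();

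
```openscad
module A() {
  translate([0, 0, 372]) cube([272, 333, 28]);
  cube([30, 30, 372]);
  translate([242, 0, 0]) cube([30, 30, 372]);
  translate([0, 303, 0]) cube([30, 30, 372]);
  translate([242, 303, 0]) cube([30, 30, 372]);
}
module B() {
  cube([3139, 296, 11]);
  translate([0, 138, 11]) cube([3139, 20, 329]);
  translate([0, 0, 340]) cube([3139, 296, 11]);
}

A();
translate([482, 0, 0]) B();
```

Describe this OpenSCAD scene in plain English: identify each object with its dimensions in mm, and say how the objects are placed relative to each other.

A is a four-legged stool. The seat is 272×333 mm, 28 mm thick, top at z = 400 mm. It stands on four square legs, each 30×30 mm in cross-section, from z = 0 to the seat underside, each flush with a corner of the seat.

B is an I-beam lying along x, 3139 mm long. Overall section height 351 mm. Two flanges 296 mm wide (y) and 11 mm thick, one on the floor and one at the top; a web 20 mm thick runs between them, centred on the flange width.

The I-beam is on the floor beside the stool on its +x side.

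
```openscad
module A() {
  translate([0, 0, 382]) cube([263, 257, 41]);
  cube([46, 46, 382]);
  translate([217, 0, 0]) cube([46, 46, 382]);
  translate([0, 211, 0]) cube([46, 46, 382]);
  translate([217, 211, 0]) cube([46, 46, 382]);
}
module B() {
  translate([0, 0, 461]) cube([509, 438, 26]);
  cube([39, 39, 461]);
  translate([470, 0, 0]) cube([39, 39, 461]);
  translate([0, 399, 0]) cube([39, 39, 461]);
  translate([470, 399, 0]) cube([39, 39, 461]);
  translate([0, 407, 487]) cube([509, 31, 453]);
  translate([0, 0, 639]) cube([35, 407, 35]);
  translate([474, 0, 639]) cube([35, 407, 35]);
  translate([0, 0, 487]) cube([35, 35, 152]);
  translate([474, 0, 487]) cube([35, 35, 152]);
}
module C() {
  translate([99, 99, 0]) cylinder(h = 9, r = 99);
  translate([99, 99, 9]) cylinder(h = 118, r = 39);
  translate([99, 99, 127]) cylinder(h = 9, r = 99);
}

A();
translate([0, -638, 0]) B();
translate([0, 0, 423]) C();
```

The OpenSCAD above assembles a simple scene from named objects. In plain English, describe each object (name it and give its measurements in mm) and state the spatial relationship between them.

A is a four-legged stool. The seat is 263×257 mm, 41 mm thick, top at z = 423 mm. It stands on four square legs, each 46×46 mm in cross-section, from z = 0 to the seat underside, each flush with a corner of the seat.

B is a chair. The seat is a 509×438×26 mm slab with its top at z = 487 mm, on four 39×39 mm corner legs (flush with the seat edges, standing on z = 0). A flat backrest 31 mm thick, 453 mm tall, spans the full seat width and rises from the seat top along its +y edge, rear face flush with the rear of the seat. Two armrests of 35×35 mm section run along each side from the seat's front edge to the front of the backrest, top faces 187 mm above the seat top and outer faces flush with the seat's x-edges; a 35×35 mm post under the front of each armrest stands on the seat at the front corner.

C is a spool: two coaxial disc flanges of radius 99 mm and thickness 9 mm, joined by a core cylinder of radius 39 mm and height 118 mm. The lower flange rests on z = 0 and the three cylinders share a vertical axis.

The chair is on the floor beside the stool on its −y side. The spool is on top of the stool.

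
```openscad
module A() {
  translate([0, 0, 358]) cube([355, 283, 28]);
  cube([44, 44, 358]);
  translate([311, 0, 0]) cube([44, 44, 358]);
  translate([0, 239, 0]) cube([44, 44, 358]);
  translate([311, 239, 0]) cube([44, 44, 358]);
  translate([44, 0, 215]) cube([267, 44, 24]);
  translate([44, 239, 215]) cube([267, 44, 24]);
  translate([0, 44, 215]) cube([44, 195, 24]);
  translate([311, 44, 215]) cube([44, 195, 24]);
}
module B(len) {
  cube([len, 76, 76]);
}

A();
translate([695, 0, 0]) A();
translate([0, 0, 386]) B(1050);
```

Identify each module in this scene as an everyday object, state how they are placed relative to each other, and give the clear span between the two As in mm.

Second stool starts at x = 695; first ends at x = 355; clear span = 695 − 355 = 340 mm.

A is a stool. B is a beam. A beam spans the tops of two stools. The clear span between the two stools is 340 mm.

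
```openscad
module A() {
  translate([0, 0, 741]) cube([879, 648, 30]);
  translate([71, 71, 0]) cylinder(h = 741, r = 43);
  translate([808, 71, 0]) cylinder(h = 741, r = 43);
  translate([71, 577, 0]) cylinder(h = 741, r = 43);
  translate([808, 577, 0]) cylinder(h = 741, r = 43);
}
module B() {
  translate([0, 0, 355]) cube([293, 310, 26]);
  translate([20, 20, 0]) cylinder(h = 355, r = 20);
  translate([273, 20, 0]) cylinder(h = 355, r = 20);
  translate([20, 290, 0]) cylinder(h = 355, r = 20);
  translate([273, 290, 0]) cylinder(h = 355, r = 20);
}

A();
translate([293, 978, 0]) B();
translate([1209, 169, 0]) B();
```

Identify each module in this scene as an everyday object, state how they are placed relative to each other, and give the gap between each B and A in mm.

A is a table. B is a stool. Two stools sit around the table at the +y, +x sides. The gap between each stool and the table is 330 mm.

Each stool's nearest face is 330 mm from the table's bounding box.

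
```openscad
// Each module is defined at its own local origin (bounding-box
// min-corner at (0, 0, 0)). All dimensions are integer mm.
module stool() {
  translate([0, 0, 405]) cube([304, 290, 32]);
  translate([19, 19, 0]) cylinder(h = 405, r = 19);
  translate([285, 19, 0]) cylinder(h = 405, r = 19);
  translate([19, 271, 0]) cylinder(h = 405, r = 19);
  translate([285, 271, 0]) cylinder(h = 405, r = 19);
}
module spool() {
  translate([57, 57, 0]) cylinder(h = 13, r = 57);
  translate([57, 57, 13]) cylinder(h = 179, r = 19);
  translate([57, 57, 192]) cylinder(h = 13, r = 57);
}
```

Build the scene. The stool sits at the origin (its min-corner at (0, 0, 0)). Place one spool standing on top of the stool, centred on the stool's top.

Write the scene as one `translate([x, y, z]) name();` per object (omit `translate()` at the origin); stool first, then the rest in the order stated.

stool();
translate([95, 88, 437]) spool();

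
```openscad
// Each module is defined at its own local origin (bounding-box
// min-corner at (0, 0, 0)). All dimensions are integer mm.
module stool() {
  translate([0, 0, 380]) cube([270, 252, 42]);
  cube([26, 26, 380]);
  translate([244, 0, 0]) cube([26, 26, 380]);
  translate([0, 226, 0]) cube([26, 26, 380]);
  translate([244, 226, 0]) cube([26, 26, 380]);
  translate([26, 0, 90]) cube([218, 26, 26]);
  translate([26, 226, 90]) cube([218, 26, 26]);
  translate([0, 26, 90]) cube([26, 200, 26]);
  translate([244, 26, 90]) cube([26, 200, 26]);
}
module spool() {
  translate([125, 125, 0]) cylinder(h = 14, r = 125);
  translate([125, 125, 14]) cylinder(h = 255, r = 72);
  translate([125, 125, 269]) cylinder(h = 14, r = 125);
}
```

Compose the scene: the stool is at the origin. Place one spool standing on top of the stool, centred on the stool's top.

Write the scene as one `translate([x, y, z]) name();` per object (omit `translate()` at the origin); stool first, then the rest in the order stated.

stool();
translate([10, 1, 422]) spool();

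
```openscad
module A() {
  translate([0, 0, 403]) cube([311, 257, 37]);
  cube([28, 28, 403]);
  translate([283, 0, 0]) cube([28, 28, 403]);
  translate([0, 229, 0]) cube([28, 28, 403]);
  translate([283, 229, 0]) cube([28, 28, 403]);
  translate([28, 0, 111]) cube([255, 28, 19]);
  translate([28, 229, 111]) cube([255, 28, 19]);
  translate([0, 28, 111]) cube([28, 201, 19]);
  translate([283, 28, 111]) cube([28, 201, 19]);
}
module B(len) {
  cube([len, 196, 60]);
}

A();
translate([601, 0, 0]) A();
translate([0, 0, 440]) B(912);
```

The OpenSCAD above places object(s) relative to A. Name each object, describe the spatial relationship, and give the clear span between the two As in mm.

A is a stool. B is a beam. A beam spans the tops of two stools. The clear span between the two stools is 290 mm.

Second stool starts at x = 601; first ends at x = 311; clear span = 601 − 311 = 290 mm.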